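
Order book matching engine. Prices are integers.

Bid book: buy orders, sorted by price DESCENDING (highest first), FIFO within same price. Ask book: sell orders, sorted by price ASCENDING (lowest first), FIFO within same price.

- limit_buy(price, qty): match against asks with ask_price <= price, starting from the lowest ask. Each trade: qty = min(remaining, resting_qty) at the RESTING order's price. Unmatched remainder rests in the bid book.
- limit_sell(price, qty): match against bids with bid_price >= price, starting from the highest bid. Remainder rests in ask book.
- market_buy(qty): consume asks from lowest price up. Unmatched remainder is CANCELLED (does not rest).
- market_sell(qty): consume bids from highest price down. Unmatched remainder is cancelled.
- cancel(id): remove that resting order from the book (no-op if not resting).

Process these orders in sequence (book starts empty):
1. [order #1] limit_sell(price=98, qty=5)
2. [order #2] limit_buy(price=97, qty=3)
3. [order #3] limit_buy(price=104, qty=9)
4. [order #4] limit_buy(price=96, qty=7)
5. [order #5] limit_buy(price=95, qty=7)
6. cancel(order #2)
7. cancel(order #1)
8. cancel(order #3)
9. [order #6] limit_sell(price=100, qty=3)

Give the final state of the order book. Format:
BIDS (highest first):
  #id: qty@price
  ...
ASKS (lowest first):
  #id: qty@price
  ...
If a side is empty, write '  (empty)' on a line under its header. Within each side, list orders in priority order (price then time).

Answer: BIDS (highest first):
  #4: 7@96
  #5: 7@95
ASKS (lowest first):
  #6: 3@100

Derivation:
After op 1 [order #1] limit_sell(price=98, qty=5): fills=none; bids=[-] asks=[#1:5@98]
After op 2 [order #2] limit_buy(price=97, qty=3): fills=none; bids=[#2:3@97] asks=[#1:5@98]
After op 3 [order #3] limit_buy(price=104, qty=9): fills=#3x#1:5@98; bids=[#3:4@104 #2:3@97] asks=[-]
After op 4 [order #4] limit_buy(price=96, qty=7): fills=none; bids=[#3:4@104 #2:3@97 #4:7@96] asks=[-]
After op 5 [order #5] limit_buy(price=95, qty=7): fills=none; bids=[#3:4@104 #2:3@97 #4:7@96 #5:7@95] asks=[-]
After op 6 cancel(order #2): fills=none; bids=[#3:4@104 #4:7@96 #5:7@95] asks=[-]
After op 7 cancel(order #1): fills=none; bids=[#3:4@104 #4:7@96 #5:7@95] asks=[-]
After op 8 cancel(order #3): fills=none; bids=[#4:7@96 #5:7@95] asks=[-]
After op 9 [order #6] limit_sell(price=100, qty=3): fills=none; bids=[#4:7@96 #5:7@95] asks=[#6:3@100]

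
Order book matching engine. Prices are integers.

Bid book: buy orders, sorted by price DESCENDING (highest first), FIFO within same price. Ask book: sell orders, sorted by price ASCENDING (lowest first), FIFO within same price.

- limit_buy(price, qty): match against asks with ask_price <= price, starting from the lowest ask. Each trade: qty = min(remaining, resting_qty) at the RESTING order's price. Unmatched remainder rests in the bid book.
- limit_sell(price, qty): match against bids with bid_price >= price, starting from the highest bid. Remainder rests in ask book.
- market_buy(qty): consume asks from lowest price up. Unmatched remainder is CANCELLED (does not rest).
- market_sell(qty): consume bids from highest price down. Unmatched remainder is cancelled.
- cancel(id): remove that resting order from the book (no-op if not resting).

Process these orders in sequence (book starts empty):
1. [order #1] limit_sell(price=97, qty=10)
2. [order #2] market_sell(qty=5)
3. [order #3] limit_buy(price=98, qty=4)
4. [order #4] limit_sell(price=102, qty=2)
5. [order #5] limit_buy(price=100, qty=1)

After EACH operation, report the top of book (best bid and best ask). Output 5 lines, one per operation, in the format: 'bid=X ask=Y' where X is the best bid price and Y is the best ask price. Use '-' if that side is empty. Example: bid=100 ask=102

Answer: bid=- ask=97
bid=- ask=97
bid=- ask=97
bid=- ask=97
bid=- ask=97

Derivation:
After op 1 [order #1] limit_sell(price=97, qty=10): fills=none; bids=[-] asks=[#1:10@97]
After op 2 [order #2] market_sell(qty=5): fills=none; bids=[-] asks=[#1:10@97]
After op 3 [order #3] limit_buy(price=98, qty=4): fills=#3x#1:4@97; bids=[-] asks=[#1:6@97]
After op 4 [order #4] limit_sell(price=102, qty=2): fills=none; bids=[-] asks=[#1:6@97 #4:2@102]
After op 5 [order #5] limit_buy(price=100, qty=1): fills=#5x#1:1@97; bids=[-] asks=[#1:5@97 #4:2@102]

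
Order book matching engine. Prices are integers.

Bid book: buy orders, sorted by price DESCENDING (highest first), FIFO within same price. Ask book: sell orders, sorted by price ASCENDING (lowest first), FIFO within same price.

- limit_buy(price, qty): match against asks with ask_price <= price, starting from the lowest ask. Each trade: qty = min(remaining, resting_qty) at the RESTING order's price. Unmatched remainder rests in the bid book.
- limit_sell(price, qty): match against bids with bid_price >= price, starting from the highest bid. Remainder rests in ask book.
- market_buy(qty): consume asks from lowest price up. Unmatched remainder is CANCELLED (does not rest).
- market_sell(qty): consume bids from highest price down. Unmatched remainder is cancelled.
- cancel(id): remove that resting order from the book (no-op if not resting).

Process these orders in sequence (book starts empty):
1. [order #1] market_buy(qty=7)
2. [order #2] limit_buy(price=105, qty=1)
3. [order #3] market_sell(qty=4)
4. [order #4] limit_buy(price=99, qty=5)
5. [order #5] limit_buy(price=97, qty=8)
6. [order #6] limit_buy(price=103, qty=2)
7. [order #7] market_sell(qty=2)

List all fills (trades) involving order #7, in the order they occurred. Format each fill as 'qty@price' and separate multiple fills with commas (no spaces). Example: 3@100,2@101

Answer: 2@103

Derivation:
After op 1 [order #1] market_buy(qty=7): fills=none; bids=[-] asks=[-]
After op 2 [order #2] limit_buy(price=105, qty=1): fills=none; bids=[#2:1@105] asks=[-]
After op 3 [order #3] market_sell(qty=4): fills=#2x#3:1@105; bids=[-] asks=[-]
After op 4 [order #4] limit_buy(price=99, qty=5): fills=none; bids=[#4:5@99] asks=[-]
After op 5 [order #5] limit_buy(price=97, qty=8): fills=none; bids=[#4:5@99 #5:8@97] asks=[-]
After op 6 [order #6] limit_buy(price=103, qty=2): fills=none; bids=[#6:2@103 #4:5@99 #5:8@97] asks=[-]
After op 7 [order #7] market_sell(qty=2): fills=#6x#7:2@103; bids=[#4:5@99 #5:8@97] asks=[-]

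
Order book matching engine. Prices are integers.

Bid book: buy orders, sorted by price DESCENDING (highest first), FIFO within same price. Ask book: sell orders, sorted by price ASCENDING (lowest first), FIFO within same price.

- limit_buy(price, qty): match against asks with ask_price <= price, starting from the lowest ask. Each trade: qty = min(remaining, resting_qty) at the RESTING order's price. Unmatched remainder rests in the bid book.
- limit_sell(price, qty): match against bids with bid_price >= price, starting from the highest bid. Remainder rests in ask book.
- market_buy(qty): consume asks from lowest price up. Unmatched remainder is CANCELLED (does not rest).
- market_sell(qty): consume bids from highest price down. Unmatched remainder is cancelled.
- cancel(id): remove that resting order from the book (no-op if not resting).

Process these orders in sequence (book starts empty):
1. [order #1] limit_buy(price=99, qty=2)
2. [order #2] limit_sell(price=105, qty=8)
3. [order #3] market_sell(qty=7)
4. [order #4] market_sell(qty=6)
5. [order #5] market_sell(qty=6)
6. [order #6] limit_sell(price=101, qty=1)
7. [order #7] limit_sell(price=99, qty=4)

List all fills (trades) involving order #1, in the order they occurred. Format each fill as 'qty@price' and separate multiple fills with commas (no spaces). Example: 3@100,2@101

After op 1 [order #1] limit_buy(price=99, qty=2): fills=none; bids=[#1:2@99] asks=[-]
After op 2 [order #2] limit_sell(price=105, qty=8): fills=none; bids=[#1:2@99] asks=[#2:8@105]
After op 3 [order #3] market_sell(qty=7): fills=#1x#3:2@99; bids=[-] asks=[#2:8@105]
After op 4 [order #4] market_sell(qty=6): fills=none; bids=[-] asks=[#2:8@105]
After op 5 [order #5] market_sell(qty=6): fills=none; bids=[-] asks=[#2:8@105]
After op 6 [order #6] limit_sell(price=101, qty=1): fills=none; bids=[-] asks=[#6:1@101 #2:8@105]
After op 7 [order #7] limit_sell(price=99, qty=4): fills=none; bids=[-] asks=[#7:4@99 #6:1@101 #2:8@105]

Answer: 2@99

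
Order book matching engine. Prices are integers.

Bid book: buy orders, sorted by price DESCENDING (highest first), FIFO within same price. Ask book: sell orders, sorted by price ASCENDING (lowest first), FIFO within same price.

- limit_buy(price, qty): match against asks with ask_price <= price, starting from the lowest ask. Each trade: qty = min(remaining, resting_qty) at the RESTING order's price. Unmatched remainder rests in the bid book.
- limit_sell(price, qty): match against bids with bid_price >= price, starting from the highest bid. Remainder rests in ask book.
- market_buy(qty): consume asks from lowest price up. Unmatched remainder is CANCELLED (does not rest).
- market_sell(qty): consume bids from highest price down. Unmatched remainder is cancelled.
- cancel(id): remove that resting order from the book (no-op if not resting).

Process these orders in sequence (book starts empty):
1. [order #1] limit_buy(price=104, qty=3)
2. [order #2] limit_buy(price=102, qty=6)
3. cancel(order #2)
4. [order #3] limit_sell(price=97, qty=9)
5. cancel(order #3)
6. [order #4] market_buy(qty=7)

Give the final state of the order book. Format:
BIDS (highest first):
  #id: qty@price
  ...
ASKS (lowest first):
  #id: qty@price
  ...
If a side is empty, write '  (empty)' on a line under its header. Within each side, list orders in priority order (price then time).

Answer: BIDS (highest first):
  (empty)
ASKS (lowest first):
  (empty)

Derivation:
After op 1 [order #1] limit_buy(price=104, qty=3): fills=none; bids=[#1:3@104] asks=[-]
After op 2 [order #2] limit_buy(price=102, qty=6): fills=none; bids=[#1:3@104 #2:6@102] asks=[-]
After op 3 cancel(order #2): fills=none; bids=[#1:3@104] asks=[-]
After op 4 [order #3] limit_sell(price=97, qty=9): fills=#1x#3:3@104; bids=[-] asks=[#3:6@97]
After op 5 cancel(order #3): fills=none; bids=[-] asks=[-]
After op 6 [order #4] market_buy(qty=7): fills=none; bids=[-] asks=[-]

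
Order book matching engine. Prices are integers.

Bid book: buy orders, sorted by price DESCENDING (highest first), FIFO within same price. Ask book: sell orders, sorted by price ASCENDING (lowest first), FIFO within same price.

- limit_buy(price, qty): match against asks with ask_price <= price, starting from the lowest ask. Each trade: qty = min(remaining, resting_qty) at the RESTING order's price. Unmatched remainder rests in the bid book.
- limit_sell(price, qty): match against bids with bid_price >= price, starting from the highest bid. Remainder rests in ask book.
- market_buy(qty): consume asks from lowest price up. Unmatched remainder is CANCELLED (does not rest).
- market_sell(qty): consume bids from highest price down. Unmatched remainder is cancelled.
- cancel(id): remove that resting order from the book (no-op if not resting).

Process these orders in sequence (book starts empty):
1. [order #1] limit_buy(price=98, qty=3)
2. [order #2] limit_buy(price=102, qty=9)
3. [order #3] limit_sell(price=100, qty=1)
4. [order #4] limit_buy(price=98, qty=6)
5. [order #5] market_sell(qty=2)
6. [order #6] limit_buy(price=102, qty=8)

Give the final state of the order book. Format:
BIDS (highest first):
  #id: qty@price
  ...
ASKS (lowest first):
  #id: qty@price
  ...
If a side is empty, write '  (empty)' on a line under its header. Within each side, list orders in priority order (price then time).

After op 1 [order #1] limit_buy(price=98, qty=3): fills=none; bids=[#1:3@98] asks=[-]
After op 2 [order #2] limit_buy(price=102, qty=9): fills=none; bids=[#2:9@102 #1:3@98] asks=[-]
After op 3 [order #3] limit_sell(price=100, qty=1): fills=#2x#3:1@102; bids=[#2:8@102 #1:3@98] asks=[-]
After op 4 [order #4] limit_buy(price=98, qty=6): fills=none; bids=[#2:8@102 #1:3@98 #4:6@98] asks=[-]
After op 5 [order #5] market_sell(qty=2): fills=#2x#5:2@102; bids=[#2:6@102 #1:3@98 #4:6@98] asks=[-]
After op 6 [order #6] limit_buy(price=102, qty=8): fills=none; bids=[#2:6@102 #6:8@102 #1:3@98 #4:6@98] asks=[-]

Answer: BIDS (highest first):
  #2: 6@102
  #6: 8@102
  #1: 3@98
  #4: 6@98
ASKS (lowest first):
  (empty)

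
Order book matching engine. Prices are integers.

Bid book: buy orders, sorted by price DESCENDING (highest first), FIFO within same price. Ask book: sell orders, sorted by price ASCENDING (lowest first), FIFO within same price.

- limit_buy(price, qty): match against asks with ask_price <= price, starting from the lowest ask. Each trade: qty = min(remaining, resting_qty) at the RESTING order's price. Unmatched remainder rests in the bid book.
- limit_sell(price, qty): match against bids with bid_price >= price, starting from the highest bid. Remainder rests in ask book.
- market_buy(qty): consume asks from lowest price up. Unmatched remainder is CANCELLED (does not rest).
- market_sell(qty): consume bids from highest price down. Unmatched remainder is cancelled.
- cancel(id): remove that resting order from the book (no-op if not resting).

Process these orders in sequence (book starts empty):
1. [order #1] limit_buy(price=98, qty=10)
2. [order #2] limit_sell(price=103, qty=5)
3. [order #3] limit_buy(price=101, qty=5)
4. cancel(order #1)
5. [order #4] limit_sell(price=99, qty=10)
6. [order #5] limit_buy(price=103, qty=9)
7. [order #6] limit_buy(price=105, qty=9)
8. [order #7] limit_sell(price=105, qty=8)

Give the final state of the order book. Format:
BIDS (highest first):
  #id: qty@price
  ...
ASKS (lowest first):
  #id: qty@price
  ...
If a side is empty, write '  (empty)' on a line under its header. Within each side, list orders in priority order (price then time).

Answer: BIDS (highest first):
  (empty)
ASKS (lowest first):
  (empty)

Derivation:
After op 1 [order #1] limit_buy(price=98, qty=10): fills=none; bids=[#1:10@98] asks=[-]
After op 2 [order #2] limit_sell(price=103, qty=5): fills=none; bids=[#1:10@98] asks=[#2:5@103]
After op 3 [order #3] limit_buy(price=101, qty=5): fills=none; bids=[#3:5@101 #1:10@98] asks=[#2:5@103]
After op 4 cancel(order #1): fills=none; bids=[#3:5@101] asks=[#2:5@103]
After op 5 [order #4] limit_sell(price=99, qty=10): fills=#3x#4:5@101; bids=[-] asks=[#4:5@99 #2:5@103]
After op 6 [order #5] limit_buy(price=103, qty=9): fills=#5x#4:5@99 #5x#2:4@103; bids=[-] asks=[#2:1@103]
After op 7 [order #6] limit_buy(price=105, qty=9): fills=#6x#2:1@103; bids=[#6:8@105] asks=[-]
After op 8 [order #7] limit_sell(price=105, qty=8): fills=#6x#7:8@105; bids=[-] asks=[-]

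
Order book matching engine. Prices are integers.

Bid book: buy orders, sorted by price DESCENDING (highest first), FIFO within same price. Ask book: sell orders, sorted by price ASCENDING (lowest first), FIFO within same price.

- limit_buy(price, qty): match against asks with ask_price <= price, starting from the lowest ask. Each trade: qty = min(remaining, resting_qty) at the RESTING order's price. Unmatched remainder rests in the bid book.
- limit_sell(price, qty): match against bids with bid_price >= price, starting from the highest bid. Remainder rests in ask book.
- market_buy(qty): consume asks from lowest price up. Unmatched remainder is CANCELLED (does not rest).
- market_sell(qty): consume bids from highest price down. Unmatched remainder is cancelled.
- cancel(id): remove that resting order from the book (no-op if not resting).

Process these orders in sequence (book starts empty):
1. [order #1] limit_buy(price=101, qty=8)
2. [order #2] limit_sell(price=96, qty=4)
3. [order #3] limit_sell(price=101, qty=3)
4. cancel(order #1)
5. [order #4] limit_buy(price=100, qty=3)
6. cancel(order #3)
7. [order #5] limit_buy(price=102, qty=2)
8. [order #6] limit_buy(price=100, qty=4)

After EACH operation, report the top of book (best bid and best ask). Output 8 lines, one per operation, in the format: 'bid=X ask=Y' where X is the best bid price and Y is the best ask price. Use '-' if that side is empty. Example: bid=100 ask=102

After op 1 [order #1] limit_buy(price=101, qty=8): fills=none; bids=[#1:8@101] asks=[-]
After op 2 [order #2] limit_sell(price=96, qty=4): fills=#1x#2:4@101; bids=[#1:4@101] asks=[-]
After op 3 [order #3] limit_sell(price=101, qty=3): fills=#1x#3:3@101; bids=[#1:1@101] asks=[-]
After op 4 cancel(order #1): fills=none; bids=[-] asks=[-]
After op 5 [order #4] limit_buy(price=100, qty=3): fills=none; bids=[#4:3@100] asks=[-]
After op 6 cancel(order #3): fills=none; bids=[#4:3@100] asks=[-]
After op 7 [order #5] limit_buy(price=102, qty=2): fills=none; bids=[#5:2@102 #4:3@100] asks=[-]
After op 8 [order #6] limit_buy(price=100, qty=4): fills=none; bids=[#5:2@102 #4:3@100 #6:4@100] asks=[-]

Answer: bid=101 ask=-
bid=101 ask=-
bid=101 ask=-
bid=- ask=-
bid=100 ask=-
bid=100 ask=-
bid=102 ask=-
bid=102 ask=-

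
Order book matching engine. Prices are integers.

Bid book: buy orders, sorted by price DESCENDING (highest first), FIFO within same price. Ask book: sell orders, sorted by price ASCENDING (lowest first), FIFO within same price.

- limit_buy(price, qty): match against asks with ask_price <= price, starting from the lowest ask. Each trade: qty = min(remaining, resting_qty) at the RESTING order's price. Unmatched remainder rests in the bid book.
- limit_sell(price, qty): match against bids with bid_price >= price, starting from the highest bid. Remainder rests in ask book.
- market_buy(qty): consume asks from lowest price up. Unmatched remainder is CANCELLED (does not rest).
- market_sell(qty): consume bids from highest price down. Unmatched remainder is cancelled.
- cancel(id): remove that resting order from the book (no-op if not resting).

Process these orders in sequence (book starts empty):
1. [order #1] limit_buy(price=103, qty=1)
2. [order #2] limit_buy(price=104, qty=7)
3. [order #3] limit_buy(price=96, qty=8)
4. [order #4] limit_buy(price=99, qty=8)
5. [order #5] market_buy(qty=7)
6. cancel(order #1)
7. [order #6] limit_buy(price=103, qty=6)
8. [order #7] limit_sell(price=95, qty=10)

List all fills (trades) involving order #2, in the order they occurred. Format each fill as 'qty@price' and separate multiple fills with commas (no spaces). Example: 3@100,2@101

After op 1 [order #1] limit_buy(price=103, qty=1): fills=none; bids=[#1:1@103] asks=[-]
After op 2 [order #2] limit_buy(price=104, qty=7): fills=none; bids=[#2:7@104 #1:1@103] asks=[-]
After op 3 [order #3] limit_buy(price=96, qty=8): fills=none; bids=[#2:7@104 #1:1@103 #3:8@96] asks=[-]
After op 4 [order #4] limit_buy(price=99, qty=8): fills=none; bids=[#2:7@104 #1:1@103 #4:8@99 #3:8@96] asks=[-]
After op 5 [order #5] market_buy(qty=7): fills=none; bids=[#2:7@104 #1:1@103 #4:8@99 #3:8@96] asks=[-]
After op 6 cancel(order #1): fills=none; bids=[#2:7@104 #4:8@99 #3:8@96] asks=[-]
After op 7 [order #6] limit_buy(price=103, qty=6): fills=none; bids=[#2:7@104 #6:6@103 #4:8@99 #3:8@96] asks=[-]
After op 8 [order #7] limit_sell(price=95, qty=10): fills=#2x#7:7@104 #6x#7:3@103; bids=[#6:3@103 #4:8@99 #3:8@96] asks=[-]

Answer: 7@104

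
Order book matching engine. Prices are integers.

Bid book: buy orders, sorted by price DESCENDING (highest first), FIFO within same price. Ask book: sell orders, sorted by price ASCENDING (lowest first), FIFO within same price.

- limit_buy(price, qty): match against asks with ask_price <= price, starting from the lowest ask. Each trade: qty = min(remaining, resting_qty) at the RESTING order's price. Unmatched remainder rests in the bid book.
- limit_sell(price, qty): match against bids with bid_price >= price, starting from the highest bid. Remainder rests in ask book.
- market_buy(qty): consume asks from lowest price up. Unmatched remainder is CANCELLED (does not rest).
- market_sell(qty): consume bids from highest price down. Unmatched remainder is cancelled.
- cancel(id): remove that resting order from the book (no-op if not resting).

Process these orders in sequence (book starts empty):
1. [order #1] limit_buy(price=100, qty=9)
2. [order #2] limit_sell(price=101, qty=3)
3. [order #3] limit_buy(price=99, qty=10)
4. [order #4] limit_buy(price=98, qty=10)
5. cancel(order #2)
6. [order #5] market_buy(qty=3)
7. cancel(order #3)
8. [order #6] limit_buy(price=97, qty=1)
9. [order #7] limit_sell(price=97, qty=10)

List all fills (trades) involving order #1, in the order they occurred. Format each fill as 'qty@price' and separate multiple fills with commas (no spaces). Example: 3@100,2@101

Answer: 9@100

Derivation:
After op 1 [order #1] limit_buy(price=100, qty=9): fills=none; bids=[#1:9@100] asks=[-]
After op 2 [order #2] limit_sell(price=101, qty=3): fills=none; bids=[#1:9@100] asks=[#2:3@101]
After op 3 [order #3] limit_buy(price=99, qty=10): fills=none; bids=[#1:9@100 #3:10@99] asks=[#2:3@101]
After op 4 [order #4] limit_buy(price=98, qty=10): fills=none; bids=[#1:9@100 #3:10@99 #4:10@98] asks=[#2:3@101]
After op 5 cancel(order #2): fills=none; bids=[#1:9@100 #3:10@99 #4:10@98] asks=[-]
After op 6 [order #5] market_buy(qty=3): fills=none; bids=[#1:9@100 #3:10@99 #4:10@98] asks=[-]
After op 7 cancel(order #3): fills=none; bids=[#1:9@100 #4:10@98] asks=[-]
After op 8 [order #6] limit_buy(price=97, qty=1): fills=none; bids=[#1:9@100 #4:10@98 #6:1@97] asks=[-]
After op 9 [order #7] limit_sell(price=97, qty=10): fills=#1x#7:9@100 #4x#7:1@98; bids=[#4:9@98 #6:1@97] asks=[-]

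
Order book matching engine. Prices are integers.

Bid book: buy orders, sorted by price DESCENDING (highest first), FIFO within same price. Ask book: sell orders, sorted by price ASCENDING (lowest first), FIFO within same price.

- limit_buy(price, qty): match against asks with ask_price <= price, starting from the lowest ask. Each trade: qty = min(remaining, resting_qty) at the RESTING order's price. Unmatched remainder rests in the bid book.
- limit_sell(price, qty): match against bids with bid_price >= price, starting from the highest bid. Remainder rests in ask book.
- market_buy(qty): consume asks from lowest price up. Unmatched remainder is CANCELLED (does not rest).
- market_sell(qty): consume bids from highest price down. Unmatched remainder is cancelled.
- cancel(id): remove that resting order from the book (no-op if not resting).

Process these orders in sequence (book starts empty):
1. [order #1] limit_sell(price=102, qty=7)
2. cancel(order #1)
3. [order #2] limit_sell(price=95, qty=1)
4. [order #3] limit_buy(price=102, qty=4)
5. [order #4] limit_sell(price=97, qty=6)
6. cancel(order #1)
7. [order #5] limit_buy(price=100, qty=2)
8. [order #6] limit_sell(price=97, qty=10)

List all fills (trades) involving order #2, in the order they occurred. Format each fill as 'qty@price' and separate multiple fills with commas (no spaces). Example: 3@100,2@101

Answer: 1@95

Derivation:
After op 1 [order #1] limit_sell(price=102, qty=7): fills=none; bids=[-] asks=[#1:7@102]
After op 2 cancel(order #1): fills=none; bids=[-] asks=[-]
After op 3 [order #2] limit_sell(price=95, qty=1): fills=none; bids=[-] asks=[#2:1@95]
After op 4 [order #3] limit_buy(price=102, qty=4): fills=#3x#2:1@95; bids=[#3:3@102] asks=[-]
After op 5 [order #4] limit_sell(price=97, qty=6): fills=#3x#4:3@102; bids=[-] asks=[#4:3@97]
After op 6 cancel(order #1): fills=none; bids=[-] asks=[#4:3@97]
After op 7 [order #5] limit_buy(price=100, qty=2): fills=#5x#4:2@97; bids=[-] asks=[#4:1@97]
After op 8 [order #6] limit_sell(price=97, qty=10): fills=none; bids=[-] asks=[#4:1@97 #6:10@97]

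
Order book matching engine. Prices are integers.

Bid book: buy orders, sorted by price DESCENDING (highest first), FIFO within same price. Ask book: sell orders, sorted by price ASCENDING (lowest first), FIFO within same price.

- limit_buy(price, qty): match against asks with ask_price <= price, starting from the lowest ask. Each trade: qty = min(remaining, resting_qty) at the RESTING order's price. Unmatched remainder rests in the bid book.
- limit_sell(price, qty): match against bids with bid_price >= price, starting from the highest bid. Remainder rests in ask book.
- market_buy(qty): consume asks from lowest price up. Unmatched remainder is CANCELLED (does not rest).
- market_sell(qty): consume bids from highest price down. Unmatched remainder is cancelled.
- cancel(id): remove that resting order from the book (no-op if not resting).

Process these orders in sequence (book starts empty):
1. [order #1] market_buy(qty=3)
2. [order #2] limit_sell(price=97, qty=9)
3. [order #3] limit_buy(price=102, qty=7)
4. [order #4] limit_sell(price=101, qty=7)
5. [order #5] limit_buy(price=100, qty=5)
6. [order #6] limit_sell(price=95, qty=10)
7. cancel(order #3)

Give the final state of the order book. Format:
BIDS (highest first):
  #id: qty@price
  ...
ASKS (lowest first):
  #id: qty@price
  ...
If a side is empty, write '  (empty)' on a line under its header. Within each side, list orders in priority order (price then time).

After op 1 [order #1] market_buy(qty=3): fills=none; bids=[-] asks=[-]
After op 2 [order #2] limit_sell(price=97, qty=9): fills=none; bids=[-] asks=[#2:9@97]
After op 3 [order #3] limit_buy(price=102, qty=7): fills=#3x#2:7@97; bids=[-] asks=[#2:2@97]
After op 4 [order #4] limit_sell(price=101, qty=7): fills=none; bids=[-] asks=[#2:2@97 #4:7@101]
After op 5 [order #5] limit_buy(price=100, qty=5): fills=#5x#2:2@97; bids=[#5:3@100] asks=[#4:7@101]
After op 6 [order #6] limit_sell(price=95, qty=10): fills=#5x#6:3@100; bids=[-] asks=[#6:7@95 #4:7@101]
After op 7 cancel(order #3): fills=none; bids=[-] asks=[#6:7@95 #4:7@101]

Answer: BIDS (highest first):
  (empty)
ASKS (lowest first):
  #6: 7@95
  #4: 7@101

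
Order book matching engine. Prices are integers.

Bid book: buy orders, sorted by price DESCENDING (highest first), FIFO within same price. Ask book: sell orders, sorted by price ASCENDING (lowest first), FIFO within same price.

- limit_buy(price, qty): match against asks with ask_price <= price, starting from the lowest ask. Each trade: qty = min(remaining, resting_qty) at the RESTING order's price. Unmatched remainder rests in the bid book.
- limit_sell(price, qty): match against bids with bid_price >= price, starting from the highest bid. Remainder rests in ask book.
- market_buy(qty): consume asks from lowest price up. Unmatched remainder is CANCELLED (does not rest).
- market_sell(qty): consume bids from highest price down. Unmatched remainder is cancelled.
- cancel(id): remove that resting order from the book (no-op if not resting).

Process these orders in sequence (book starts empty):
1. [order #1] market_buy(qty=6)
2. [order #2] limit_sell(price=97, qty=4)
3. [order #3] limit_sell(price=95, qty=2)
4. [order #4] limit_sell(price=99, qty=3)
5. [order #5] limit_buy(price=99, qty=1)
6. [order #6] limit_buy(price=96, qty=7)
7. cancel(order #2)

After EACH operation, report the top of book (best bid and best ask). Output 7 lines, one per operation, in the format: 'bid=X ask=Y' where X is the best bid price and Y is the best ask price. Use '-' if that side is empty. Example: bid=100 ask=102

Answer: bid=- ask=-
bid=- ask=97
bid=- ask=95
bid=- ask=95
bid=- ask=95
bid=96 ask=97
bid=96 ask=99

Derivation:
After op 1 [order #1] market_buy(qty=6): fills=none; bids=[-] asks=[-]
After op 2 [order #2] limit_sell(price=97, qty=4): fills=none; bids=[-] asks=[#2:4@97]
After op 3 [order #3] limit_sell(price=95, qty=2): fills=none; bids=[-] asks=[#3:2@95 #2:4@97]
After op 4 [order #4] limit_sell(price=99, qty=3): fills=none; bids=[-] asks=[#3:2@95 #2:4@97 #4:3@99]
After op 5 [order #5] limit_buy(price=99, qty=1): fills=#5x#3:1@95; bids=[-] asks=[#3:1@95 #2:4@97 #4:3@99]
After op 6 [order #6] limit_buy(price=96, qty=7): fills=#6x#3:1@95; bids=[#6:6@96] asks=[#2:4@97 #4:3@99]
After op 7 cancel(order #2): fills=none; bids=[#6:6@96] asks=[#4:3@99]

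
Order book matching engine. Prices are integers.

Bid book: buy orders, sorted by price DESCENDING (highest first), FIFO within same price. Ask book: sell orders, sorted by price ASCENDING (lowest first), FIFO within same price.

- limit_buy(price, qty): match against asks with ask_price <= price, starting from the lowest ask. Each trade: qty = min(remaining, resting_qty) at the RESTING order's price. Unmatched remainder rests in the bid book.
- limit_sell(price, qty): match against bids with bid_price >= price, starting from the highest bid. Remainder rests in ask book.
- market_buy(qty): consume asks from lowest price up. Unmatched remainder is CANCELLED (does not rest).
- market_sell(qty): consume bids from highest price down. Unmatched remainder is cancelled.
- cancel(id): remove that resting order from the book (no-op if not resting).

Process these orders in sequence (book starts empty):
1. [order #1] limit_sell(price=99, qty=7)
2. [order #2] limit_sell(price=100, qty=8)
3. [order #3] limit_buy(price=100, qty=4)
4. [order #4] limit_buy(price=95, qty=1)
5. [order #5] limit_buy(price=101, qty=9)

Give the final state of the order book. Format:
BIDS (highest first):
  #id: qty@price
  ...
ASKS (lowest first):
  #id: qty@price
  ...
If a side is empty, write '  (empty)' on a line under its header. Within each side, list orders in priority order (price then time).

After op 1 [order #1] limit_sell(price=99, qty=7): fills=none; bids=[-] asks=[#1:7@99]
After op 2 [order #2] limit_sell(price=100, qty=8): fills=none; bids=[-] asks=[#1:7@99 #2:8@100]
After op 3 [order #3] limit_buy(price=100, qty=4): fills=#3x#1:4@99; bids=[-] asks=[#1:3@99 #2:8@100]
After op 4 [order #4] limit_buy(price=95, qty=1): fills=none; bids=[#4:1@95] asks=[#1:3@99 #2:8@100]
After op 5 [order #5] limit_buy(price=101, qty=9): fills=#5x#1:3@99 #5x#2:6@100; bids=[#4:1@95] asks=[#2:2@100]

Answer: BIDS (highest first):
  #4: 1@95
ASKS (lowest first):
  #2: 2@100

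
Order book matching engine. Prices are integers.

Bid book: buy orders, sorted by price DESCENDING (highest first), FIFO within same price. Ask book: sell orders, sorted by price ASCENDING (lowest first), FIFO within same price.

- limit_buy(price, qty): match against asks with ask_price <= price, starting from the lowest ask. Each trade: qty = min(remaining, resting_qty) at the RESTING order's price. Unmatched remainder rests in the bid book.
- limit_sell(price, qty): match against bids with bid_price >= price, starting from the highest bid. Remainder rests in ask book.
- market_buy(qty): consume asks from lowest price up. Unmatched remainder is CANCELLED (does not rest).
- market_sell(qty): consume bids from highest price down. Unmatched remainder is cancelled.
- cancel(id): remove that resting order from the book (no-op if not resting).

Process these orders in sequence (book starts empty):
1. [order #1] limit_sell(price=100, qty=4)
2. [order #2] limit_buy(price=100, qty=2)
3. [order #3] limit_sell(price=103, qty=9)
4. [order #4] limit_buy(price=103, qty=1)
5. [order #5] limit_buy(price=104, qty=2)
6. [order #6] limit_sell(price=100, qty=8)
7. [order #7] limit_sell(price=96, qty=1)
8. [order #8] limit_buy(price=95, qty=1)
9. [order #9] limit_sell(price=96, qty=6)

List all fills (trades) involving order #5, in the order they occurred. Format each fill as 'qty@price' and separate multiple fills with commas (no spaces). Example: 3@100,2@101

After op 1 [order #1] limit_sell(price=100, qty=4): fills=none; bids=[-] asks=[#1:4@100]
After op 2 [order #2] limit_buy(price=100, qty=2): fills=#2x#1:2@100; bids=[-] asks=[#1:2@100]
After op 3 [order #3] limit_sell(price=103, qty=9): fills=none; bids=[-] asks=[#1:2@100 #3:9@103]
After op 4 [order #4] limit_buy(price=103, qty=1): fills=#4x#1:1@100; bids=[-] asks=[#1:1@100 #3:9@103]
After op 5 [order #5] limit_buy(price=104, qty=2): fills=#5x#1:1@100 #5x#3:1@103; bids=[-] asks=[#3:8@103]
After op 6 [order #6] limit_sell(price=100, qty=8): fills=none; bids=[-] asks=[#6:8@100 #3:8@103]
After op 7 [order #7] limit_sell(price=96, qty=1): fills=none; bids=[-] asks=[#7:1@96 #6:8@100 #3:8@103]
After op 8 [order #8] limit_buy(price=95, qty=1): fills=none; bids=[#8:1@95] asks=[#7:1@96 #6:8@100 #3:8@103]
After op 9 [order #9] limit_sell(price=96, qty=6): fills=none; bids=[#8:1@95] asks=[#7:1@96 #9:6@96 #6:8@100 #3:8@103]

Answer: 1@100,1@103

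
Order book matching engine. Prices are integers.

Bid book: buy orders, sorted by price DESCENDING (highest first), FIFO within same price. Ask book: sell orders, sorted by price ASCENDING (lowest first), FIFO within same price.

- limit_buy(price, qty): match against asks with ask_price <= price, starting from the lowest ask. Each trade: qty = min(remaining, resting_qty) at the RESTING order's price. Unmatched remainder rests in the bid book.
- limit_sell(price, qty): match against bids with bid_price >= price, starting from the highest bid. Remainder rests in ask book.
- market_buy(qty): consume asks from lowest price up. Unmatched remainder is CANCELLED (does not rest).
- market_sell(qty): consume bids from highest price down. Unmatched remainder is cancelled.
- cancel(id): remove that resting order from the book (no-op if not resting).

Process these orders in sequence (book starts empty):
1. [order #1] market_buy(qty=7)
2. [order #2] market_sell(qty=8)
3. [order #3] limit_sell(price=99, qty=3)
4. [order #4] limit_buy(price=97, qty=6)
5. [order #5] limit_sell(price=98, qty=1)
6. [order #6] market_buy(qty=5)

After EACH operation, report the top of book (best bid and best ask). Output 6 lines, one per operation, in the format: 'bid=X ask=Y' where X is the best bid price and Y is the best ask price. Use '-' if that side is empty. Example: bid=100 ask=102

After op 1 [order #1] market_buy(qty=7): fills=none; bids=[-] asks=[-]
After op 2 [order #2] market_sell(qty=8): fills=none; bids=[-] asks=[-]
After op 3 [order #3] limit_sell(price=99, qty=3): fills=none; bids=[-] asks=[#3:3@99]
After op 4 [order #4] limit_buy(price=97, qty=6): fills=none; bids=[#4:6@97] asks=[#3:3@99]
After op 5 [order #5] limit_sell(price=98, qty=1): fills=none; bids=[#4:6@97] asks=[#5:1@98 #3:3@99]
After op 6 [order #6] market_buy(qty=5): fills=#6x#5:1@98 #6x#3:3@99; bids=[#4:6@97] asks=[-]

Answer: bid=- ask=-
bid=- ask=-
bid=- ask=99
bid=97 ask=99
bid=97 ask=98
bid=97 ask=-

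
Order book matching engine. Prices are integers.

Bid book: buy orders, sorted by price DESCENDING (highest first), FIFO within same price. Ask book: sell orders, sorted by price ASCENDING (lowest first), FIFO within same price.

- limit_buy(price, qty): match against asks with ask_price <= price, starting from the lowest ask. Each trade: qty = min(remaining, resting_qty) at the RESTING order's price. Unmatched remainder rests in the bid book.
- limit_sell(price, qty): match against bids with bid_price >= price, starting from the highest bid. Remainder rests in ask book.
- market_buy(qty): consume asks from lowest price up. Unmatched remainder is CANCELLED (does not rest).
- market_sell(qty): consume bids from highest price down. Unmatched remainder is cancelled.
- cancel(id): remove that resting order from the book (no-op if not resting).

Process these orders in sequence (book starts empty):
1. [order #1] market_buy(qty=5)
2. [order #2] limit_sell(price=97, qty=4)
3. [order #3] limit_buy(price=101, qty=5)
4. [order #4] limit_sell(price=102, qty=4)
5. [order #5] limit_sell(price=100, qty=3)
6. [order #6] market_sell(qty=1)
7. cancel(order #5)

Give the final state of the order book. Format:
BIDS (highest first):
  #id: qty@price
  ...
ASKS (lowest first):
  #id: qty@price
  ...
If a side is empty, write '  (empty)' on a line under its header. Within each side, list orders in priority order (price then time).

After op 1 [order #1] market_buy(qty=5): fills=none; bids=[-] asks=[-]
After op 2 [order #2] limit_sell(price=97, qty=4): fills=none; bids=[-] asks=[#2:4@97]
After op 3 [order #3] limit_buy(price=101, qty=5): fills=#3x#2:4@97; bids=[#3:1@101] asks=[-]
After op 4 [order #4] limit_sell(price=102, qty=4): fills=none; bids=[#3:1@101] asks=[#4:4@102]
After op 5 [order #5] limit_sell(price=100, qty=3): fills=#3x#5:1@101; bids=[-] asks=[#5:2@100 #4:4@102]
After op 6 [order #6] market_sell(qty=1): fills=none; bids=[-] asks=[#5:2@100 #4:4@102]
After op 7 cancel(order #5): fills=none; bids=[-] asks=[#4:4@102]

Answer: BIDS (highest first):
  (empty)
ASKS (lowest first):
  #4: 4@102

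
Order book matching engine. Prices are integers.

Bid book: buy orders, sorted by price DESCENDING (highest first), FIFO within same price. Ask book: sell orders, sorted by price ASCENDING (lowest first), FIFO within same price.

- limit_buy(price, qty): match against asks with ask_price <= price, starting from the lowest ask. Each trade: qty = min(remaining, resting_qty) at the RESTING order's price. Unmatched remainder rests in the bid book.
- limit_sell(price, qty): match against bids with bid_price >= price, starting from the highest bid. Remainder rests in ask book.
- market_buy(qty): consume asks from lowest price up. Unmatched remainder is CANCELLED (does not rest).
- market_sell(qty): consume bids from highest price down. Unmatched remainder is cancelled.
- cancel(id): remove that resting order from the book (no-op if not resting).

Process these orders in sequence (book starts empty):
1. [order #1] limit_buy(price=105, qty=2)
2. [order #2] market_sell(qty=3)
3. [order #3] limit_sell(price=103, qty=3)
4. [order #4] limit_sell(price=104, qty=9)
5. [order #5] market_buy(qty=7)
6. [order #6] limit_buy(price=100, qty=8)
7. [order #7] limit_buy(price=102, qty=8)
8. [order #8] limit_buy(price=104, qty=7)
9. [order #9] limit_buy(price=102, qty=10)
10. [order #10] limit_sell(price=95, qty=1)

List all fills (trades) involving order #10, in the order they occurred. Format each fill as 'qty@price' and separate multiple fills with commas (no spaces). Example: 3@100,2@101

Answer: 1@104

Derivation:
After op 1 [order #1] limit_buy(price=105, qty=2): fills=none; bids=[#1:2@105] asks=[-]
After op 2 [order #2] market_sell(qty=3): fills=#1x#2:2@105; bids=[-] asks=[-]
After op 3 [order #3] limit_sell(price=103, qty=3): fills=none; bids=[-] asks=[#3:3@103]
After op 4 [order #4] limit_sell(price=104, qty=9): fills=none; bids=[-] asks=[#3:3@103 #4:9@104]
After op 5 [order #5] market_buy(qty=7): fills=#5x#3:3@103 #5x#4:4@104; bids=[-] asks=[#4:5@104]
After op 6 [order #6] limit_buy(price=100, qty=8): fills=none; bids=[#6:8@100] asks=[#4:5@104]
After op 7 [order #7] limit_buy(price=102, qty=8): fills=none; bids=[#7:8@102 #6:8@100] asks=[#4:5@104]
After op 8 [order #8] limit_buy(price=104, qty=7): fills=#8x#4:5@104; bids=[#8:2@104 #7:8@102 #6:8@100] asks=[-]
After op 9 [order #9] limit_buy(price=102, qty=10): fills=none; bids=[#8:2@104 #7:8@102 #9:10@102 #6:8@100] asks=[-]
After op 10 [order #10] limit_sell(price=95, qty=1): fills=#8x#10:1@104; bids=[#8:1@104 #7:8@102 #9:10@102 #6:8@100] asks=[-]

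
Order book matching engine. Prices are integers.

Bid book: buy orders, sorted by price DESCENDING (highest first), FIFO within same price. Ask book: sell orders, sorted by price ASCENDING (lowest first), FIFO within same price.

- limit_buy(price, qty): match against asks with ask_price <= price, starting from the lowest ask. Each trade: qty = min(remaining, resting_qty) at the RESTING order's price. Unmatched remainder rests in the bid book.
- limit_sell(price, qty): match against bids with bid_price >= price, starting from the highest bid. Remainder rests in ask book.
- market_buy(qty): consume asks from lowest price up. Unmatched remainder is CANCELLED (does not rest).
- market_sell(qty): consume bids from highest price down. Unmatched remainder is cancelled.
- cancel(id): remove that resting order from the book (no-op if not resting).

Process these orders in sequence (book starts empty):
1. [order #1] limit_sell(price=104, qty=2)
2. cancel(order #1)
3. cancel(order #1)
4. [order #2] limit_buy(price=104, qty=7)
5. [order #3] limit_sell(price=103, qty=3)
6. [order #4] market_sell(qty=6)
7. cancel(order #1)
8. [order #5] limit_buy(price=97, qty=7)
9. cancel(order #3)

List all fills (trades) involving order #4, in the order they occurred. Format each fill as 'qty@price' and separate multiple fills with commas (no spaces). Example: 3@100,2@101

After op 1 [order #1] limit_sell(price=104, qty=2): fills=none; bids=[-] asks=[#1:2@104]
After op 2 cancel(order #1): fills=none; bids=[-] asks=[-]
After op 3 cancel(order #1): fills=none; bids=[-] asks=[-]
After op 4 [order #2] limit_buy(price=104, qty=7): fills=none; bids=[#2:7@104] asks=[-]
After op 5 [order #3] limit_sell(price=103, qty=3): fills=#2x#3:3@104; bids=[#2:4@104] asks=[-]
After op 6 [order #4] market_sell(qty=6): fills=#2x#4:4@104; bids=[-] asks=[-]
After op 7 cancel(order #1): fills=none; bids=[-] asks=[-]
After op 8 [order #5] limit_buy(price=97, qty=7): fills=none; bids=[#5:7@97] asks=[-]
After op 9 cancel(order #3): fills=none; bids=[#5:7@97] asks=[-]

Answer: 4@104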